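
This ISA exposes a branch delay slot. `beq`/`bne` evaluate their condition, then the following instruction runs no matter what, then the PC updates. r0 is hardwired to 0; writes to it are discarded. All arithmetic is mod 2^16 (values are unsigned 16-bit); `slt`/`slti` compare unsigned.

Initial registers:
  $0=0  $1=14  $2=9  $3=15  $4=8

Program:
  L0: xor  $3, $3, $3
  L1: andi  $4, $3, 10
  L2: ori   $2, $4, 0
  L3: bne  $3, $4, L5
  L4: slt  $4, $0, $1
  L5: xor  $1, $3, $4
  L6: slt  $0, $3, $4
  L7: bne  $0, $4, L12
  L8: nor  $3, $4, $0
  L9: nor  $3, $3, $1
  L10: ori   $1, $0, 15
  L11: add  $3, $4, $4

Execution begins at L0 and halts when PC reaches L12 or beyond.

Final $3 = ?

PC=0  xor  $3, $3, $3        | $0=0 $1=14 $2=9 $3=0 $4=8
PC=1  andi  $4, $3, 10       | $0=0 $1=14 $2=9 $3=0 $4=0
PC=2  ori   $2, $4, 0        | $0=0 $1=14 $2=0 $3=0 $4=0
PC=3  bne  $3, $4, L5        | $0=0 $1=14 $2=0 $3=0 $4=0  [not taken]
PC=4  slt  $4, $0, $1        | $0=0 $1=14 $2=0 $3=0 $4=1
PC=5  xor  $1, $3, $4        | $0=0 $1=1 $2=0 $3=0 $4=1
PC=6  slt  $0, $3, $4        | $0=0 $1=1 $2=0 $3=0 $4=1
PC=7  bne  $0, $4, L12       | $0=0 $1=1 $2=0 $3=0 $4=1  [TAKEN]
PC=8  nor  $3, $4, $0        | $0=0 $1=1 $2=0 $3=65534 $4=1

65534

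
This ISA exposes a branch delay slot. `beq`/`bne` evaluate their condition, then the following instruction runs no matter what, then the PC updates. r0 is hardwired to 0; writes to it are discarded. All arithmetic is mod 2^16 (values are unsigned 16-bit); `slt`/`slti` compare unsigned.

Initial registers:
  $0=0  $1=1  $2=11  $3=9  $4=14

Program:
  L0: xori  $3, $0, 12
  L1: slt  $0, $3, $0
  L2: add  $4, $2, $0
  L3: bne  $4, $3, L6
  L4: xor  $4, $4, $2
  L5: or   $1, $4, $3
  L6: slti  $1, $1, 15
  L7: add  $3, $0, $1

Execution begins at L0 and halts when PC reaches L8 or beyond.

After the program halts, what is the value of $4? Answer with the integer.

  step pc=0: xori  $3, $0, 12  regs=(0,1,11,12,14)
  step pc=1: slt  $0, $3, $0  regs=(0,1,11,12,14)
  step pc=2: add  $4, $2, $0  regs=(0,1,11,12,11)
  step pc=3: bne  $4, $3, L6  cond=T  regs=(0,1,11,12,11)
  step pc=4: xor  $4, $4, $2  regs=(0,1,11,12,0)
  step pc=6: slti  $1, $1, 15  regs=(0,1,11,12,0)
  step pc=7: add  $3, $0, $1  regs=(0,1,11,1,0)

0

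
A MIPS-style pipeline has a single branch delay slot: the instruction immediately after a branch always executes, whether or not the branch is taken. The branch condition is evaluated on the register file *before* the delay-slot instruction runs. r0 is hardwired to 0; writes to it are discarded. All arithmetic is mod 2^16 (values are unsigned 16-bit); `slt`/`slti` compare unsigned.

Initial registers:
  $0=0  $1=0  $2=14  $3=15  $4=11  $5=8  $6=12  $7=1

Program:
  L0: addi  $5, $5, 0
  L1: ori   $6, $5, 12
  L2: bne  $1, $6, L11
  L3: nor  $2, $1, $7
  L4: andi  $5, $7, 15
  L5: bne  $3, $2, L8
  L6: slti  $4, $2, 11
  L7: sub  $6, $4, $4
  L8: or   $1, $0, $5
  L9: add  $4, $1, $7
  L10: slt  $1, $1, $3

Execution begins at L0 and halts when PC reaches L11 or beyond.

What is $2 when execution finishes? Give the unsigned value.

[0] addi  $5, $5, 0  →  {$0:0, $1:0, $2:14, $3:15, $4:11, $5:8, $6:12, $7:1}
[1] ori   $6, $5, 12  →  {$0:0, $1:0, $2:14, $3:15, $4:11, $5:8, $6:12, $7:1}
[2] bne  $1, $6, L11  →  {$0:0, $1:0, $2:14, $3:15, $4:11, $5:8, $6:12, $7:1}  ⟨branch taken⟩
[3] nor  $2, $1, $7  →  {$0:0, $1:0, $2:65534, $3:15, $4:11, $5:8, $6:12, $7:1}

65534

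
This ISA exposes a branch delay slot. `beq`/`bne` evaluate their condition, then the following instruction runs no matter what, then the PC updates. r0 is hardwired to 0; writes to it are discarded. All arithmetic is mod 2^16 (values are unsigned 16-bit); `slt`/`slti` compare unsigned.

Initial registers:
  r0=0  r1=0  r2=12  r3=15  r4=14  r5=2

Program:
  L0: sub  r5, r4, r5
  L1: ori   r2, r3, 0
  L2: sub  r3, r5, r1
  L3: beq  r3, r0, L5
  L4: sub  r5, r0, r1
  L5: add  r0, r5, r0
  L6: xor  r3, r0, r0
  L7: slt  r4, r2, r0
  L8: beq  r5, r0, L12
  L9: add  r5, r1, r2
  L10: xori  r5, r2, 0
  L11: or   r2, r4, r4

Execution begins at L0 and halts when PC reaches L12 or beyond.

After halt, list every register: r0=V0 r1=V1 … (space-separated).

PC=0  sub  r5, r4, r5        | r0=0 r1=0 r2=12 r3=15 r4=14 r5=12
PC=1  ori   r2, r3, 0        | r0=0 r1=0 r2=15 r3=15 r4=14 r5=12
PC=2  sub  r3, r5, r1        | r0=0 r1=0 r2=15 r3=12 r4=14 r5=12
PC=3  beq  r3, r0, L5        | r0=0 r1=0 r2=15 r3=12 r4=14 r5=12  [not taken]
PC=4  sub  r5, r0, r1        | r0=0 r1=0 r2=15 r3=12 r4=14 r5=0
PC=5  add  r0, r5, r0        | r0=0 r1=0 r2=15 r3=12 r4=14 r5=0
PC=6  xor  r3, r0, r0        | r0=0 r1=0 r2=15 r3=0 r4=14 r5=0
PC=7  slt  r4, r2, r0        | r0=0 r1=0 r2=15 r3=0 r4=0 r5=0
PC=8  beq  r5, r0, L12       | r0=0 r1=0 r2=15 r3=0 r4=0 r5=0  [TAKEN]
PC=9  add  r5, r1, r2        | r0=0 r1=0 r2=15 r3=0 r4=0 r5=15

r0=0 r1=0 r2=15 r3=0 r4=0 r5=15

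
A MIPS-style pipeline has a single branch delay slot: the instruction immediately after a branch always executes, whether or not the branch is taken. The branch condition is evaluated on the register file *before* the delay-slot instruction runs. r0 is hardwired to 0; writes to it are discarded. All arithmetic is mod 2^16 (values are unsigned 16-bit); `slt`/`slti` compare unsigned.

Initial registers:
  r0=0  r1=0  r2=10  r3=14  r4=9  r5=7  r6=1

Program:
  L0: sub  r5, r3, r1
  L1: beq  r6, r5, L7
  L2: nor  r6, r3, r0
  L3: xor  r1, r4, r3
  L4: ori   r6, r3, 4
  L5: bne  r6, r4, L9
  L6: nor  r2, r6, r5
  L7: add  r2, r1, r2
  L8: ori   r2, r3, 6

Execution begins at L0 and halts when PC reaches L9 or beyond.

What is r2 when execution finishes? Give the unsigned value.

PC=0  sub  r5, r3, r1        | r0=0 r1=0 r2=10 r3=14 r4=9 r5=14 r6=1
PC=1  beq  r6, r5, L7        | r0=0 r1=0 r2=10 r3=14 r4=9 r5=14 r6=1  [not taken]
PC=2  nor  r6, r3, r0        | r0=0 r1=0 r2=10 r3=14 r4=9 r5=14 r6=65521
PC=3  xor  r1, r4, r3        | r0=0 r1=7 r2=10 r3=14 r4=9 r5=14 r6=65521
PC=4  ori   r6, r3, 4        | r0=0 r1=7 r2=10 r3=14 r4=9 r5=14 r6=14
PC=5  bne  r6, r4, L9        | r0=0 r1=7 r2=10 r3=14 r4=9 r5=14 r6=14  [TAKEN]
PC=6  nor  r2, r6, r5        | r0=0 r1=7 r2=65521 r3=14 r4=9 r5=14 r6=14

65521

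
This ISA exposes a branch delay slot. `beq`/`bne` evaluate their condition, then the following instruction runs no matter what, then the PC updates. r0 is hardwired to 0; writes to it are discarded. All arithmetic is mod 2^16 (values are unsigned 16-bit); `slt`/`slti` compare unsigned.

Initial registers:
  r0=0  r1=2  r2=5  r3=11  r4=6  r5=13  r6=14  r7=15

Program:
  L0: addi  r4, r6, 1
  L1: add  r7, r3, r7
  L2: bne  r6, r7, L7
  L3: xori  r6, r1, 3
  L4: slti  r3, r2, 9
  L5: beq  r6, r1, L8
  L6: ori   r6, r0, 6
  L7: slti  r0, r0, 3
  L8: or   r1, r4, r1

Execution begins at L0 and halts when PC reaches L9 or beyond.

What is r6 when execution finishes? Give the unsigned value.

1

#0 addi  r4, r6, 1 ; 0/2/5/11/15/13/14/15
#1 add  r7, r3, r7 ; 0/2/5/11/15/13/14/26
#2 bne  r6, r7, L7 ; 0/2/5/11/15/13/14/26 ; →target
#3 xori  r6, r1, 3 ; 0/2/5/11/15/13/1/26
#7 slti  r0, r0, 3 ; 0/2/5/11/15/13/1/26
#8 or   r1, r4, r1 ; 0/15/5/11/15/13/1/26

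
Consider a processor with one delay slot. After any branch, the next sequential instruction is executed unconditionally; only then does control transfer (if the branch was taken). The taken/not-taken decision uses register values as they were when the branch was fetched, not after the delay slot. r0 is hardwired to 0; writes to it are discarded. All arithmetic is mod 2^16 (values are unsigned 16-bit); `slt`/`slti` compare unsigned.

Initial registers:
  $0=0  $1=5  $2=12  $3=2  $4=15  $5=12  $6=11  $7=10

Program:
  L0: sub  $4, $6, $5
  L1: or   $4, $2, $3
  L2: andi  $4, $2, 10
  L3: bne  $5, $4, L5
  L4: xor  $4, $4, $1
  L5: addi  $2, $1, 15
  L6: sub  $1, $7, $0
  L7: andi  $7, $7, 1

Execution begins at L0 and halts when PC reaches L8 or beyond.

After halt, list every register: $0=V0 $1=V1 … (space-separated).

  step pc=0: sub  $4, $6, $5  regs=(0,5,12,2,65535,12,11,10)
  step pc=1: or   $4, $2, $3  regs=(0,5,12,2,14,12,11,10)
  step pc=2: andi  $4, $2, 10  regs=(0,5,12,2,8,12,11,10)
  step pc=3: bne  $5, $4, L5  cond=T  regs=(0,5,12,2,8,12,11,10)
  step pc=4: xor  $4, $4, $1  regs=(0,5,12,2,13,12,11,10)
  step pc=5: addi  $2, $1, 15  regs=(0,5,20,2,13,12,11,10)
  step pc=6: sub  $1, $7, $0  regs=(0,10,20,2,13,12,11,10)
  step pc=7: andi  $7, $7, 1  regs=(0,10,20,2,13,12,11,0)

$0=0 $1=10 $2=20 $3=2 $4=13 $5=12 $6=11 $7=0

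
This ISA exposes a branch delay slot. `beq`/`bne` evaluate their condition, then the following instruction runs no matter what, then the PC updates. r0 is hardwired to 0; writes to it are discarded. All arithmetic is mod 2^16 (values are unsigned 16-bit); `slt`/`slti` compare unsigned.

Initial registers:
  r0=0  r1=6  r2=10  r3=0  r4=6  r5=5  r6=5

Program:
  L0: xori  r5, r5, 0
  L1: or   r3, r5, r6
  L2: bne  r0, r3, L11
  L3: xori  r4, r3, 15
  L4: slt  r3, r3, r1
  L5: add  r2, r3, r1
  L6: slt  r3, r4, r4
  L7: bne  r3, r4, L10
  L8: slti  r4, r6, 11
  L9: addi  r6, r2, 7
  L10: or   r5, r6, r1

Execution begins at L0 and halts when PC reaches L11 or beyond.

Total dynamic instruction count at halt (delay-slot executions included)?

4

PC=0  xori  r5, r5, 0        | r0=0 r1=6 r2=10 r3=0 r4=6 r5=5 r6=5
PC=1  or   r3, r5, r6        | r0=0 r1=6 r2=10 r3=5 r4=6 r5=5 r6=5
PC=2  bne  r0, r3, L11       | r0=0 r1=6 r2=10 r3=5 r4=6 r5=5 r6=5  [TAKEN]
PC=3  xori  r4, r3, 15       | r0=0 r1=6 r2=10 r3=5 r4=10 r5=5 r6=5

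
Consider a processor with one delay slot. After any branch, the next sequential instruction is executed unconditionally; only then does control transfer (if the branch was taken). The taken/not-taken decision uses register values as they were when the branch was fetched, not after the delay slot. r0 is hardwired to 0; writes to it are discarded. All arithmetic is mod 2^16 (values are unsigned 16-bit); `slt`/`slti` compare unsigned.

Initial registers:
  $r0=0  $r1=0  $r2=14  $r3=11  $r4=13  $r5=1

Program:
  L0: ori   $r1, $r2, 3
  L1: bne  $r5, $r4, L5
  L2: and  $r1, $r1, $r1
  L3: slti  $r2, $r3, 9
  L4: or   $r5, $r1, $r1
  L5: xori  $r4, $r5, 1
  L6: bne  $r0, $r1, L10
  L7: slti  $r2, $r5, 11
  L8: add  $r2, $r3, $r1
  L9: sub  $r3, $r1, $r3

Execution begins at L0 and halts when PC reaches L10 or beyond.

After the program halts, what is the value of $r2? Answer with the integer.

1

[0] ori   $r1, $r2, 3  →  {$r0:0, $r1:15, $r2:14, $r3:11, $r4:13, $r5:1}
[1] bne  $r5, $r4, L5  →  {$r0:0, $r1:15, $r2:14, $r3:11, $r4:13, $r5:1}  ⟨branch taken⟩
[2] and  $r1, $r1, $r1  →  {$r0:0, $r1:15, $r2:14, $r3:11, $r4:13, $r5:1}
[5] xori  $r4, $r5, 1  →  {$r0:0, $r1:15, $r2:14, $r3:11, $r4:0, $r5:1}
[6] bne  $r0, $r1, L10  →  {$r0:0, $r1:15, $r2:14, $r3:11, $r4:0, $r5:1}  ⟨branch taken⟩
[7] slti  $r2, $r5, 11  →  {$r0:0, $r1:15, $r2:1, $r3:11, $r4:0, $r5:1}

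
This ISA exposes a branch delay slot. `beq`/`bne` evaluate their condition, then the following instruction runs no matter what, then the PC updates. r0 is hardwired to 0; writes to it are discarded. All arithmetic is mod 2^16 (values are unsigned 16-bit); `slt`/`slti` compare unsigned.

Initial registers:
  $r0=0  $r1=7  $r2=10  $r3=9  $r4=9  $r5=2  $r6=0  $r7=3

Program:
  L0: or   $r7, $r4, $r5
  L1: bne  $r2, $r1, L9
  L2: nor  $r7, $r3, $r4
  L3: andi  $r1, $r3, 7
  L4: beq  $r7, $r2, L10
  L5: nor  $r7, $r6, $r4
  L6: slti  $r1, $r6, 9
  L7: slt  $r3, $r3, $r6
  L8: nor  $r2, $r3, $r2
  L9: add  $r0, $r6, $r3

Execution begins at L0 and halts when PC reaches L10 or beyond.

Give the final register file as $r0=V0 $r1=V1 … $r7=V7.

$r0=0 $r1=7 $r2=10 $r3=9 $r4=9 $r5=2 $r6=0 $r7=65526

#0 or   $r7, $r4, $r5 ; 0/7/10/9/9/2/0/11
#1 bne  $r2, $r1, L9 ; 0/7/10/9/9/2/0/11 ; →target
#2 nor  $r7, $r3, $r4 ; 0/7/10/9/9/2/0/65526
#9 add  $r0, $r6, $r3 ; 0/7/10/9/9/2/0/65526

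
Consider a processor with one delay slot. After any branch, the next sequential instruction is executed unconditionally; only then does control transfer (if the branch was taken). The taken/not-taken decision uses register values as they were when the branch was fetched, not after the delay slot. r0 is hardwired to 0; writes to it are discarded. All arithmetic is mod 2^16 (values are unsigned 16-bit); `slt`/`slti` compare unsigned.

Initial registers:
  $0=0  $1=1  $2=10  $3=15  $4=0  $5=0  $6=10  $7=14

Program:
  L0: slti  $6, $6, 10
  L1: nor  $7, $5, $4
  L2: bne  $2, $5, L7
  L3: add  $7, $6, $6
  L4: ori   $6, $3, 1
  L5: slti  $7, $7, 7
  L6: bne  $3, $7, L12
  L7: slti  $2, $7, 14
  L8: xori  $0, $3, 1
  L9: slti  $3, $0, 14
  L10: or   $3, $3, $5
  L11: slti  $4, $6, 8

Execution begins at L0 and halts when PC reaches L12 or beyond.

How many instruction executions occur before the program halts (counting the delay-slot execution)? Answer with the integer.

[0] slti  $6, $6, 10  →  {$0:0, $1:1, $2:10, $3:15, $4:0, $5:0, $6:0, $7:14}
[1] nor  $7, $5, $4  →  {$0:0, $1:1, $2:10, $3:15, $4:0, $5:0, $6:0, $7:65535}
[2] bne  $2, $5, L7  →  {$0:0, $1:1, $2:10, $3:15, $4:0, $5:0, $6:0, $7:65535}  ⟨branch taken⟩
[3] add  $7, $6, $6  →  {$0:0, $1:1, $2:10, $3:15, $4:0, $5:0, $6:0, $7:0}
[7] slti  $2, $7, 14  →  {$0:0, $1:1, $2:1, $3:15, $4:0, $5:0, $6:0, $7:0}
[8] xori  $0, $3, 1  →  {$0:0, $1:1, $2:1, $3:15, $4:0, $5:0, $6:0, $7:0}
[9] slti  $3, $0, 14  →  {$0:0, $1:1, $2:1, $3:1, $4:0, $5:0, $6:0, $7:0}
[10] or   $3, $3, $5  →  {$0:0, $1:1, $2:1, $3:1, $4:0, $5:0, $6:0, $7:0}
[11] slti  $4, $6, 8  →  {$0:0, $1:1, $2:1, $3:1, $4:1, $5:0, $6:0, $7:0}

9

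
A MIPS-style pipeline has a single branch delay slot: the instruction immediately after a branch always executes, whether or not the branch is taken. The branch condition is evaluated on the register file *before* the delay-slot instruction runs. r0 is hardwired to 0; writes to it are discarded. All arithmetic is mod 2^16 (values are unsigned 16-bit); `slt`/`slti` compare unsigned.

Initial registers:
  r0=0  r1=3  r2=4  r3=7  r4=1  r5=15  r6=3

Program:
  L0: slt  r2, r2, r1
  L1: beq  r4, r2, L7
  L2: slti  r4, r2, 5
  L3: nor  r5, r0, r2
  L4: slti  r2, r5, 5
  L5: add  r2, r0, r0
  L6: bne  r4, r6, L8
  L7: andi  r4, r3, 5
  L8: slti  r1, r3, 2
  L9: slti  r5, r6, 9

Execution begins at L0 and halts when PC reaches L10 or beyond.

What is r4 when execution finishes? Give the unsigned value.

5

#0 slt  r2, r2, r1 ; 0/3/0/7/1/15/3
#1 beq  r4, r2, L7 ; 0/3/0/7/1/15/3 ; →fallthru
#2 slti  r4, r2, 5 ; 0/3/0/7/1/15/3
#3 nor  r5, r0, r2 ; 0/3/0/7/1/65535/3
#4 slti  r2, r5, 5 ; 0/3/0/7/1/65535/3
#5 add  r2, r0, r0 ; 0/3/0/7/1/65535/3
#6 bne  r4, r6, L8 ; 0/3/0/7/1/65535/3 ; →target
#7 andi  r4, r3, 5 ; 0/3/0/7/5/65535/3
#8 slti  r1, r3, 2 ; 0/0/0/7/5/65535/3
#9 slti  r5, r6, 9 ; 0/0/0/7/5/1/3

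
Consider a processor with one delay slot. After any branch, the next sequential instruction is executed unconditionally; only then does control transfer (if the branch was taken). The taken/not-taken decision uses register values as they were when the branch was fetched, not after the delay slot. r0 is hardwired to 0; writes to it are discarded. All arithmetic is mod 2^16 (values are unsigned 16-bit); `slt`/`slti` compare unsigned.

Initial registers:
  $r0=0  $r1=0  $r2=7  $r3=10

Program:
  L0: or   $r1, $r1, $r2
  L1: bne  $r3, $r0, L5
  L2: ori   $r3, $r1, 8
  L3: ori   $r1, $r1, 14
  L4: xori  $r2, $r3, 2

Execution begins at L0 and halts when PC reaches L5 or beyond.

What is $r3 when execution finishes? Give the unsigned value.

15

PC=0  or   $r1, $r1, $r2     | $r0=0 $r1=7 $r2=7 $r3=10
PC=1  bne  $r3, $r0, L5      | $r0=0 $r1=7 $r2=7 $r3=10  [TAKEN]
PC=2  ori   $r3, $r1, 8      | $r0=0 $r1=7 $r2=7 $r3=15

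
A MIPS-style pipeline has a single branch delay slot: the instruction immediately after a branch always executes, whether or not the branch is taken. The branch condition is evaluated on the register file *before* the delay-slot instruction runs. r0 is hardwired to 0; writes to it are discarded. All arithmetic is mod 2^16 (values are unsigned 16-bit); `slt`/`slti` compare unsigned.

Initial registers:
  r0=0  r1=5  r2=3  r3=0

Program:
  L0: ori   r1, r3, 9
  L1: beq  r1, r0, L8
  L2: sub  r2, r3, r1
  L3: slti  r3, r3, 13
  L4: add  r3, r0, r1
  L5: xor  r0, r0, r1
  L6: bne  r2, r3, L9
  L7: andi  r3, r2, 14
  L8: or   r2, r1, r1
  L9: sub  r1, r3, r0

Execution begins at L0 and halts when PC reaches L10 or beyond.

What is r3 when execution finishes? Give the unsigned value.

[0] ori   r1, r3, 9  →  {r0:0, r1:9, r2:3, r3:0}
[1] beq  r1, r0, L8  →  {r0:0, r1:9, r2:3, r3:0}  ⟨branch fallthrough⟩
[2] sub  r2, r3, r1  →  {r0:0, r1:9, r2:65527, r3:0}
[3] slti  r3, r3, 13  →  {r0:0, r1:9, r2:65527, r3:1}
[4] add  r3, r0, r1  →  {r0:0, r1:9, r2:65527, r3:9}
[5] xor  r0, r0, r1  →  {r0:0, r1:9, r2:65527, r3:9}
[6] bne  r2, r3, L9  →  {r0:0, r1:9, r2:65527, r3:9}  ⟨branch taken⟩
[7] andi  r3, r2, 14  →  {r0:0, r1:9, r2:65527, r3:6}
[9] sub  r1, r3, r0  →  {r0:0, r1:6, r2:65527, r3:6}

6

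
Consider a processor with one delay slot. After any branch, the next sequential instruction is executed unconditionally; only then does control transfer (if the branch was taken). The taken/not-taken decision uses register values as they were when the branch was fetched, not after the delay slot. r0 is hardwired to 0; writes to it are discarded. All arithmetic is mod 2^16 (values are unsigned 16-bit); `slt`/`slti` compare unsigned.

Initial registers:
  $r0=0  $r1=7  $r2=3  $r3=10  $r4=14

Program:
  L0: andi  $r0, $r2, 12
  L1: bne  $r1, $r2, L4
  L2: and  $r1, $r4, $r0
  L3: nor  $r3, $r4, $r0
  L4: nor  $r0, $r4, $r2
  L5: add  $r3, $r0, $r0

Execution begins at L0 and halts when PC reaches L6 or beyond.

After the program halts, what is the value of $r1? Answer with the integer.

[0] andi  $r0, $r2, 12  →  {$r0:0, $r1:7, $r2:3, $r3:10, $r4:14}
[1] bne  $r1, $r2, L4  →  {$r0:0, $r1:7, $r2:3, $r3:10, $r4:14}  ⟨branch taken⟩
[2] and  $r1, $r4, $r0  →  {$r0:0, $r1:0, $r2:3, $r3:10, $r4:14}
[4] nor  $r0, $r4, $r2  →  {$r0:0, $r1:0, $r2:3, $r3:10, $r4:14}
[5] add  $r3, $r0, $r0  →  {$r0:0, $r1:0, $r2:3, $r3:0, $r4:14}

0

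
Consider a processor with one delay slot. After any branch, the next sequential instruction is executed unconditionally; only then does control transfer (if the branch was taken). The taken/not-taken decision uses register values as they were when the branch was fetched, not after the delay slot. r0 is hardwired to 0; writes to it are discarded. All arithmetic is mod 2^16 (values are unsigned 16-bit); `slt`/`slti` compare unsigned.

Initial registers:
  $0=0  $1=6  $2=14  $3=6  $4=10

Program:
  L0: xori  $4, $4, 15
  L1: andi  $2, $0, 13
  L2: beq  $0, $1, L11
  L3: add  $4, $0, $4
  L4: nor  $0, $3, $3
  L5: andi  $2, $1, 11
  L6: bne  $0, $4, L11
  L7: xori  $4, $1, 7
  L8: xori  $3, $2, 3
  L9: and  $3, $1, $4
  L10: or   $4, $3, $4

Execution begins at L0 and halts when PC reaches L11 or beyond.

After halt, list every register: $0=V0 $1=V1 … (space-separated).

$0=0 $1=6 $2=2 $3=6 $4=1

#0 xori  $4, $4, 15 ; 0/6/14/6/5
#1 andi  $2, $0, 13 ; 0/6/0/6/5
#2 beq  $0, $1, L11 ; 0/6/0/6/5 ; →fallthru
#3 add  $4, $0, $4 ; 0/6/0/6/5
#4 nor  $0, $3, $3 ; 0/6/0/6/5
#5 andi  $2, $1, 11 ; 0/6/2/6/5
#6 bne  $0, $4, L11 ; 0/6/2/6/5 ; →target
#7 xori  $4, $1, 7 ; 0/6/2/6/1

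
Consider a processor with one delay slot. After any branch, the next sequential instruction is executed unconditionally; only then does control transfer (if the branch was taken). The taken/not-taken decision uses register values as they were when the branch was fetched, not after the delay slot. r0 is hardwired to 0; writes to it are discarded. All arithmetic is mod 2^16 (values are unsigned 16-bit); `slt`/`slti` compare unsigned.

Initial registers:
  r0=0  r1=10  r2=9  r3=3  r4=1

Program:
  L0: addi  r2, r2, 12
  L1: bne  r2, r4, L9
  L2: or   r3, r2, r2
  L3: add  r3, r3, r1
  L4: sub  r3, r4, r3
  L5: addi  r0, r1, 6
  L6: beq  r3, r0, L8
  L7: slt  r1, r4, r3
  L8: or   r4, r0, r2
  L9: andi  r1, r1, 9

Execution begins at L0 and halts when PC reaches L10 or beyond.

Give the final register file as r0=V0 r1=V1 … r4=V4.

r0=0 r1=8 r2=21 r3=21 r4=1

#0 addi  r2, r2, 12 ; 0/10/21/3/1
#1 bne  r2, r4, L9 ; 0/10/21/3/1 ; →target
#2 or   r3, r2, r2 ; 0/10/21/21/1
#9 andi  r1, r1, 9 ; 0/8/21/21/1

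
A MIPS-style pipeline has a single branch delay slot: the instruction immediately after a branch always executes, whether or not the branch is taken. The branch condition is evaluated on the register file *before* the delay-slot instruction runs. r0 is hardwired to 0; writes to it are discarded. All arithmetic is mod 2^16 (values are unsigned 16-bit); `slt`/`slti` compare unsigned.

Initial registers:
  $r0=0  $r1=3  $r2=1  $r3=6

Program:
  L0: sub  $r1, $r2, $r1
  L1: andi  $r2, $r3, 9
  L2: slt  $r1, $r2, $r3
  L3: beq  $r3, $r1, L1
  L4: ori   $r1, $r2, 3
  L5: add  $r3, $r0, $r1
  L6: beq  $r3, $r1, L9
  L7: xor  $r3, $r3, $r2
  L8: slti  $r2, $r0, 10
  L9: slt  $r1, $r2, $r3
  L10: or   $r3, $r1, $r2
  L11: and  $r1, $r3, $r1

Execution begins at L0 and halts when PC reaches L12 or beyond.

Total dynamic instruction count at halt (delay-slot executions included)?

11

#0 sub  $r1, $r2, $r1 ; 0/65534/1/6
#1 andi  $r2, $r3, 9 ; 0/65534/0/6
#2 slt  $r1, $r2, $r3 ; 0/1/0/6
#3 beq  $r3, $r1, L1 ; 0/1/0/6 ; →fallthru
#4 ori   $r1, $r2, 3 ; 0/3/0/6
#5 add  $r3, $r0, $r1 ; 0/3/0/3
#6 beq  $r3, $r1, L9 ; 0/3/0/3 ; →target
#7 xor  $r3, $r3, $r2 ; 0/3/0/3
#9 slt  $r1, $r2, $r3 ; 0/1/0/3
#10 or   $r3, $r1, $r2 ; 0/1/0/1
#11 and  $r1, $r3, $r1 ; 0/1/0/1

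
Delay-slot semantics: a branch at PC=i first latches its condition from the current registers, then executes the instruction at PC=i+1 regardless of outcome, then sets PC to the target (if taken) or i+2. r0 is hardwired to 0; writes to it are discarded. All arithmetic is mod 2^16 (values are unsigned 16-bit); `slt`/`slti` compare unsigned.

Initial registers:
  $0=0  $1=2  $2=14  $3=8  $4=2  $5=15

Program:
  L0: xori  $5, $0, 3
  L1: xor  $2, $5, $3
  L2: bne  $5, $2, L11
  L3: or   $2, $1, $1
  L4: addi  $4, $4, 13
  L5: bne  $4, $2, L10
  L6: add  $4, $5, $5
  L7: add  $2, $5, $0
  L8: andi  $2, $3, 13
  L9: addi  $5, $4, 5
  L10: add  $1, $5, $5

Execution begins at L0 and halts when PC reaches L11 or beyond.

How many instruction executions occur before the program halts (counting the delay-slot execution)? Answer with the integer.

4

  step pc=0: xori  $5, $0, 3  regs=(0,2,14,8,2,3)
  step pc=1: xor  $2, $5, $3  regs=(0,2,11,8,2,3)
  step pc=2: bne  $5, $2, L11  cond=T  regs=(0,2,11,8,2,3)
  step pc=3: or   $2, $1, $1  regs=(0,2,2,8,2,3)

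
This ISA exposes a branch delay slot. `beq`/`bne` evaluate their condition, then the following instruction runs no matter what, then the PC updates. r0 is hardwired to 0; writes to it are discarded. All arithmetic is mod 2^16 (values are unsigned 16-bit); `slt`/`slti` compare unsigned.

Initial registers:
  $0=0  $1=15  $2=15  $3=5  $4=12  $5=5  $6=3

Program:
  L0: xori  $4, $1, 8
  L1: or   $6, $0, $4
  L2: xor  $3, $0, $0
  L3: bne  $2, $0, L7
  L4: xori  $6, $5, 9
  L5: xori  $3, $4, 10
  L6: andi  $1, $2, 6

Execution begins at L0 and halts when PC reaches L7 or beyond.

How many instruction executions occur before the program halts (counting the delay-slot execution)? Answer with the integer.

  step pc=0: xori  $4, $1, 8  regs=(0,15,15,5,7,5,3)
  step pc=1: or   $6, $0, $4  regs=(0,15,15,5,7,5,7)
  step pc=2: xor  $3, $0, $0  regs=(0,15,15,0,7,5,7)
  step pc=3: bne  $2, $0, L7  cond=T  regs=(0,15,15,0,7,5,7)
  step pc=4: xori  $6, $5, 9  regs=(0,15,15,0,7,5,12)

5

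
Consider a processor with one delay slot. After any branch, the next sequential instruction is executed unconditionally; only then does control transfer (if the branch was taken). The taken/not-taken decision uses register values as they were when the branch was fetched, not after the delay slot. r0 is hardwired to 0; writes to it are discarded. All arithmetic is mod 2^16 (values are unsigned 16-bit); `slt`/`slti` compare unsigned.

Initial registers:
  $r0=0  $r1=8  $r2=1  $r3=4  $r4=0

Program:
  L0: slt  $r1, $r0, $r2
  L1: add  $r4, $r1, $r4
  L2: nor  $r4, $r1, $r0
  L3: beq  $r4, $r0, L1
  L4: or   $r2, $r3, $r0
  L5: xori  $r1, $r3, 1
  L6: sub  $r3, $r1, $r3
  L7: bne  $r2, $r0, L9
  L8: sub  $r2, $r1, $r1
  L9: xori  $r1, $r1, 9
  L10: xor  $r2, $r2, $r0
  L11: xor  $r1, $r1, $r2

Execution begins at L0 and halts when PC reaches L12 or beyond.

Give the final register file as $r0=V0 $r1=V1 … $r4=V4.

PC=0  slt  $r1, $r0, $r2     | $r0=0 $r1=1 $r2=1 $r3=4 $r4=0
PC=1  add  $r4, $r1, $r4     | $r0=0 $r1=1 $r2=1 $r3=4 $r4=1
PC=2  nor  $r4, $r1, $r0     | $r0=0 $r1=1 $r2=1 $r3=4 $r4=65534
PC=3  beq  $r4, $r0, L1      | $r0=0 $r1=1 $r2=1 $r3=4 $r4=65534  [not taken]
PC=4  or   $r2, $r3, $r0     | $r0=0 $r1=1 $r2=4 $r3=4 $r4=65534
PC=5  xori  $r1, $r3, 1      | $r0=0 $r1=5 $r2=4 $r3=4 $r4=65534
PC=6  sub  $r3, $r1, $r3     | $r0=0 $r1=5 $r2=4 $r3=1 $r4=65534
PC=7  bne  $r2, $r0, L9      | $r0=0 $r1=5 $r2=4 $r3=1 $r4=65534  [TAKEN]
PC=8  sub  $r2, $r1, $r1     | $r0=0 $r1=5 $r2=0 $r3=1 $r4=65534
PC=9  xori  $r1, $r1, 9      | $r0=0 $r1=12 $r2=0 $r3=1 $r4=65534
PC=10 xor  $r2, $r2, $r0     | $r0=0 $r1=12 $r2=0 $r3=1 $r4=65534
PC=11 xor  $r1, $r1, $r2     | $r0=0 $r1=12 $r2=0 $r3=1 $r4=65534

$r0=0 $r1=12 $r2=0 $r3=1 $r4=65534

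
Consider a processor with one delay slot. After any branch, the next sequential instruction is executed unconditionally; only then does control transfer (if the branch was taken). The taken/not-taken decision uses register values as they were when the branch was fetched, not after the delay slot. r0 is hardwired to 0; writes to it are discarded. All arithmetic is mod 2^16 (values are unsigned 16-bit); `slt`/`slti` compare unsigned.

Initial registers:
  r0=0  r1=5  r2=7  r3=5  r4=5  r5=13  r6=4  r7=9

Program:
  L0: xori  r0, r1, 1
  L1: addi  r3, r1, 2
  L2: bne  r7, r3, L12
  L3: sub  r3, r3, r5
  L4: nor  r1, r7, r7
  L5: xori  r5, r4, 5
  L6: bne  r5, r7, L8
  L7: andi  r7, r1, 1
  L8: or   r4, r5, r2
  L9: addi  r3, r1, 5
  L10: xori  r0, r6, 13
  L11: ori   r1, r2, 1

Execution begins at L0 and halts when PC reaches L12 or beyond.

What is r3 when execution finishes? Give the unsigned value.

  step pc=0: xori  r0, r1, 1  regs=(0,5,7,5,5,13,4,9)
  step pc=1: addi  r3, r1, 2  regs=(0,5,7,7,5,13,4,9)
  step pc=2: bne  r7, r3, L12  cond=T  regs=(0,5,7,7,5,13,4,9)
  step pc=3: sub  r3, r3, r5  regs=(0,5,7,65530,5,13,4,9)

65530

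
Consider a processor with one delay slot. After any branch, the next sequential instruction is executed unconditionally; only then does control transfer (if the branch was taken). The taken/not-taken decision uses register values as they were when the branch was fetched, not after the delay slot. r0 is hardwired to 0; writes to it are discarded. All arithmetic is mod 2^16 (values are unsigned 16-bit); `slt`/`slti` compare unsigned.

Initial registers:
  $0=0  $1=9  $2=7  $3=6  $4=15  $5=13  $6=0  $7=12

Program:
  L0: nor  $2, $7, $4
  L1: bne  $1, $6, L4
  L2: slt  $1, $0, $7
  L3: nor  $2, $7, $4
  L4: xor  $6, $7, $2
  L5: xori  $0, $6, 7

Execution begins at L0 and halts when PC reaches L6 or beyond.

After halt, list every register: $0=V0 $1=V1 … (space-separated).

$0=0 $1=1 $2=65520 $3=6 $4=15 $5=13 $6=65532 $7=12

[0] nor  $2, $7, $4  →  {$0:0, $1:9, $2:65520, $3:6, $4:15, $5:13, $6:0, $7:12}
[1] bne  $1, $6, L4  →  {$0:0, $1:9, $2:65520, $3:6, $4:15, $5:13, $6:0, $7:12}  ⟨branch taken⟩
[2] slt  $1, $0, $7  →  {$0:0, $1:1, $2:65520, $3:6, $4:15, $5:13, $6:0, $7:12}
[4] xor  $6, $7, $2  →  {$0:0, $1:1, $2:65520, $3:6, $4:15, $5:13, $6:65532, $7:12}
[5] xori  $0, $6, 7  →  {$0:0, $1:1, $2:65520, $3:6, $4:15, $5:13, $6:65532, $7:12}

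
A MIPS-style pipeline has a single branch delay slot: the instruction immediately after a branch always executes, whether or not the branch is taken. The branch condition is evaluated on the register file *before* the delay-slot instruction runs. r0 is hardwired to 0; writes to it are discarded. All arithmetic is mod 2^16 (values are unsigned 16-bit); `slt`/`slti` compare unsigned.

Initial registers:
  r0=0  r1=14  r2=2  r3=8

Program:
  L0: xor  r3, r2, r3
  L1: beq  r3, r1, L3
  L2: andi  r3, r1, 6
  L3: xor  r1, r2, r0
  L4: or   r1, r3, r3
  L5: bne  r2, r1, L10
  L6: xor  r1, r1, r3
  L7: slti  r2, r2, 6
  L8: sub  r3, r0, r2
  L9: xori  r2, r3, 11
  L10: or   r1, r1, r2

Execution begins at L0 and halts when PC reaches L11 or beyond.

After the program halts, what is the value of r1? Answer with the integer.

PC=0  xor  r3, r2, r3        | r0=0 r1=14 r2=2 r3=10
PC=1  beq  r3, r1, L3        | r0=0 r1=14 r2=2 r3=10  [not taken]
PC=2  andi  r3, r1, 6        | r0=0 r1=14 r2=2 r3=6
PC=3  xor  r1, r2, r0        | r0=0 r1=2 r2=2 r3=6
PC=4  or   r1, r3, r3        | r0=0 r1=6 r2=2 r3=6
PC=5  bne  r2, r1, L10       | r0=0 r1=6 r2=2 r3=6  [TAKEN]
PC=6  xor  r1, r1, r3        | r0=0 r1=0 r2=2 r3=6
PC=10 or   r1, r1, r2        | r0=0 r1=2 r2=2 r3=6

2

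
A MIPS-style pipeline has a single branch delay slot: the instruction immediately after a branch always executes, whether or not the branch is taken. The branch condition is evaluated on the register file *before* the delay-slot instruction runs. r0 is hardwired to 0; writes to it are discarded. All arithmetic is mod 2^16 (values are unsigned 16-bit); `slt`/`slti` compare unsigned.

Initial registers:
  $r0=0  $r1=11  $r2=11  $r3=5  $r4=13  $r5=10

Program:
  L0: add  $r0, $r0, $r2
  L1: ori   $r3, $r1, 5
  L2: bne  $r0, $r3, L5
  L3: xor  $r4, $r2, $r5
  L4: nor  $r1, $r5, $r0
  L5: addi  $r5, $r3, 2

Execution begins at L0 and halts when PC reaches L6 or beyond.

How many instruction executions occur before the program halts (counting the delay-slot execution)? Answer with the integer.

PC=0  add  $r0, $r0, $r2     | $r0=0 $r1=11 $r2=11 $r3=5 $r4=13 $r5=10
PC=1  ori   $r3, $r1, 5      | $r0=0 $r1=11 $r2=11 $r3=15 $r4=13 $r5=10
PC=2  bne  $r0, $r3, L5      | $r0=0 $r1=11 $r2=11 $r3=15 $r4=13 $r5=10  [TAKEN]
PC=3  xor  $r4, $r2, $r5     | $r0=0 $r1=11 $r2=11 $r3=15 $r4=1 $r5=10
PC=5  addi  $r5, $r3, 2      | $r0=0 $r1=11 $r2=11 $r3=15 $r4=1 $r5=17

5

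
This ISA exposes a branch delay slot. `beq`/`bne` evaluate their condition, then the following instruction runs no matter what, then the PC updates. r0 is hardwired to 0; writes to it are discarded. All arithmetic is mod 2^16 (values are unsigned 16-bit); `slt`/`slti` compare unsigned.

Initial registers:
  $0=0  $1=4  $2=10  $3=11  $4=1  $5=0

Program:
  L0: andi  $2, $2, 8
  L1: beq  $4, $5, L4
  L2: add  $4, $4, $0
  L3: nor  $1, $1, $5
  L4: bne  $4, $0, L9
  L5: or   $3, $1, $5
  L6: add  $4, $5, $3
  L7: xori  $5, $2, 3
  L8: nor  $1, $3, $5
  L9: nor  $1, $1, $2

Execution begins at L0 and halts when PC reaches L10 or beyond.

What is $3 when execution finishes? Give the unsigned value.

PC=0  andi  $2, $2, 8        | $0=0 $1=4 $2=8 $3=11 $4=1 $5=0
PC=1  beq  $4, $5, L4        | $0=0 $1=4 $2=8 $3=11 $4=1 $5=0  [not taken]
PC=2  add  $4, $4, $0        | $0=0 $1=4 $2=8 $3=11 $4=1 $5=0
PC=3  nor  $1, $1, $5        | $0=0 $1=65531 $2=8 $3=11 $4=1 $5=0
PC=4  bne  $4, $0, L9        | $0=0 $1=65531 $2=8 $3=11 $4=1 $5=0  [TAKEN]
PC=5  or   $3, $1, $5        | $0=0 $1=65531 $2=8 $3=65531 $4=1 $5=0
PC=9  nor  $1, $1, $2        | $0=0 $1=4 $2=8 $3=65531 $4=1 $5=0

65531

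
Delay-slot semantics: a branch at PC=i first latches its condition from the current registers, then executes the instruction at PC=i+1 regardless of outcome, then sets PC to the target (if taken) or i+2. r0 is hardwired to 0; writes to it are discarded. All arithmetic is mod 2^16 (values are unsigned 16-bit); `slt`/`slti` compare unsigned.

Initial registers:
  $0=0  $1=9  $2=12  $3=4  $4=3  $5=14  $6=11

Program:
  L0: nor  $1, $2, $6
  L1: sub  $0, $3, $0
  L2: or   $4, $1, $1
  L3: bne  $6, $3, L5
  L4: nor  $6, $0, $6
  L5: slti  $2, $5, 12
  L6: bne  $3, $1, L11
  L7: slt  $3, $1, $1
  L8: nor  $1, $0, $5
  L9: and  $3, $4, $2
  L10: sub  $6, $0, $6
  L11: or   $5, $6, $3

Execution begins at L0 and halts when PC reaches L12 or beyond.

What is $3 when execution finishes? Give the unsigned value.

0

PC=0  nor  $1, $2, $6        | $0=0 $1=65520 $2=12 $3=4 $4=3 $5=14 $6=11
PC=1  sub  $0, $3, $0        | $0=0 $1=65520 $2=12 $3=4 $4=3 $5=14 $6=11
PC=2  or   $4, $1, $1        | $0=0 $1=65520 $2=12 $3=4 $4=65520 $5=14 $6=11
PC=3  bne  $6, $3, L5        | $0=0 $1=65520 $2=12 $3=4 $4=65520 $5=14 $6=11  [TAKEN]
PC=4  nor  $6, $0, $6        | $0=0 $1=65520 $2=12 $3=4 $4=65520 $5=14 $6=65524
PC=5  slti  $2, $5, 12       | $0=0 $1=65520 $2=0 $3=4 $4=65520 $5=14 $6=65524
PC=6  bne  $3, $1, L11       | $0=0 $1=65520 $2=0 $3=4 $4=65520 $5=14 $6=65524  [TAKEN]
PC=7  slt  $3, $1, $1        | $0=0 $1=65520 $2=0 $3=0 $4=65520 $5=14 $6=65524
PC=11 or   $5, $6, $3        | $0=0 $1=65520 $2=0 $3=0 $4=65520 $5=65524 $6=65524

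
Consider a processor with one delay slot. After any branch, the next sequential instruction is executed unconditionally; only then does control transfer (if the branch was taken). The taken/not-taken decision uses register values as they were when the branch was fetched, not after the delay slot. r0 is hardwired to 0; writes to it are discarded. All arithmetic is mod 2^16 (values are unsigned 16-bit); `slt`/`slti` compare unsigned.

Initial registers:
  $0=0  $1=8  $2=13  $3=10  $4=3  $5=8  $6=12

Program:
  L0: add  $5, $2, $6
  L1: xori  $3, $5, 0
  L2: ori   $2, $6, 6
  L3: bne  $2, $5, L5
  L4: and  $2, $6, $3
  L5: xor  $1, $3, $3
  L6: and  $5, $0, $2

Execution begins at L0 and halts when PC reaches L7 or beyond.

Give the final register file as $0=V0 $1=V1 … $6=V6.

#0 add  $5, $2, $6 ; 0/8/13/10/3/25/12
#1 xori  $3, $5, 0 ; 0/8/13/25/3/25/12
#2 ori   $2, $6, 6 ; 0/8/14/25/3/25/12
#3 bne  $2, $5, L5 ; 0/8/14/25/3/25/12 ; →target
#4 and  $2, $6, $3 ; 0/8/8/25/3/25/12
#5 xor  $1, $3, $3 ; 0/0/8/25/3/25/12
#6 and  $5, $0, $2 ; 0/0/8/25/3/0/12

$0=0 $1=0 $2=8 $3=25 $4=3 $5=0 $6=12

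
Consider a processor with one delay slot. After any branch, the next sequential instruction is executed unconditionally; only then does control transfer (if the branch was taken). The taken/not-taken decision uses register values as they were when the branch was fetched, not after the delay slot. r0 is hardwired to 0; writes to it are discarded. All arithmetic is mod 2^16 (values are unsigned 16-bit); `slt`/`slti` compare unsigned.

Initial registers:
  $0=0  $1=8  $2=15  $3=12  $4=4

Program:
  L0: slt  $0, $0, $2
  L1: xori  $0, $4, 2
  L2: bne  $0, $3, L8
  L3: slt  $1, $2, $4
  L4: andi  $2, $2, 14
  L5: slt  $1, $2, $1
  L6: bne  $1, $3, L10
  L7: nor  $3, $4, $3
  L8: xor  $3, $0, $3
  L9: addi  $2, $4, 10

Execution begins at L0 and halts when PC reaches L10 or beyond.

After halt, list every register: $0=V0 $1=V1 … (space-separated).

PC=0  slt  $0, $0, $2        | $0=0 $1=8 $2=15 $3=12 $4=4
PC=1  xori  $0, $4, 2        | $0=0 $1=8 $2=15 $3=12 $4=4
PC=2  bne  $0, $3, L8        | $0=0 $1=8 $2=15 $3=12 $4=4  [TAKEN]
PC=3  slt  $1, $2, $4        | $0=0 $1=0 $2=15 $3=12 $4=4
PC=8  xor  $3, $0, $3        | $0=0 $1=0 $2=15 $3=12 $4=4
PC=9  addi  $2, $4, 10       | $0=0 $1=0 $2=14 $3=12 $4=4

$0=0 $1=0 $2=14 $3=12 $4=4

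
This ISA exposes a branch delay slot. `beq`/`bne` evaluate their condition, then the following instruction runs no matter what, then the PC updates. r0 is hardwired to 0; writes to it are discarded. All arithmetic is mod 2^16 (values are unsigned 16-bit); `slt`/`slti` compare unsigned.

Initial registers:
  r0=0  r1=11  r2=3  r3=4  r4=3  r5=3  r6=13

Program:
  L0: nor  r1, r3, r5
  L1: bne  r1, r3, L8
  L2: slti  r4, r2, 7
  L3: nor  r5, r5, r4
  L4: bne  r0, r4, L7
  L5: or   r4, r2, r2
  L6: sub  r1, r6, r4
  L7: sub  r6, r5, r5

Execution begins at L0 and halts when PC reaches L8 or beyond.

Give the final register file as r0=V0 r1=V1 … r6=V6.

#0 nor  r1, r3, r5 ; 0/65528/3/4/3/3/13
#1 bne  r1, r3, L8 ; 0/65528/3/4/3/3/13 ; →target
#2 slti  r4, r2, 7 ; 0/65528/3/4/1/3/13

r0=0 r1=65528 r2=3 r3=4 r4=1 r5=3 r6=13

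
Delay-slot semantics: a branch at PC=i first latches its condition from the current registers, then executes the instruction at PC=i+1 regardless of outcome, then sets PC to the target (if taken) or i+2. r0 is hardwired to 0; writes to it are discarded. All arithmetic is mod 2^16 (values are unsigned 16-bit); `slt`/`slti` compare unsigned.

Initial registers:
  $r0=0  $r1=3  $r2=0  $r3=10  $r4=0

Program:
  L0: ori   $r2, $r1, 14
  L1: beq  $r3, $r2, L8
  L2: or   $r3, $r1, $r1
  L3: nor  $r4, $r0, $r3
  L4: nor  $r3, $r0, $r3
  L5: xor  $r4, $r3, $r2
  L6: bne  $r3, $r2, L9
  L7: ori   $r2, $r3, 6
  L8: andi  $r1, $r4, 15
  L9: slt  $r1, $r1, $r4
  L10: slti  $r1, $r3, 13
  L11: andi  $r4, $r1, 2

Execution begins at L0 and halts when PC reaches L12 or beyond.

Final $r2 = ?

65534

[0] ori   $r2, $r1, 14  →  {$r0:0, $r1:3, $r2:15, $r3:10, $r4:0}
[1] beq  $r3, $r2, L8  →  {$r0:0, $r1:3, $r2:15, $r3:10, $r4:0}  ⟨branch fallthrough⟩
[2] or   $r3, $r1, $r1  →  {$r0:0, $r1:3, $r2:15, $r3:3, $r4:0}
[3] nor  $r4, $r0, $r3  →  {$r0:0, $r1:3, $r2:15, $r3:3, $r4:65532}
[4] nor  $r3, $r0, $r3  →  {$r0:0, $r1:3, $r2:15, $r3:65532, $r4:65532}
[5] xor  $r4, $r3, $r2  →  {$r0:0, $r1:3, $r2:15, $r3:65532, $r4:65523}
[6] bne  $r3, $r2, L9  →  {$r0:0, $r1:3, $r2:15, $r3:65532, $r4:65523}  ⟨branch taken⟩
[7] ori   $r2, $r3, 6  →  {$r0:0, $r1:3, $r2:65534, $r3:65532, $r4:65523}
[9] slt  $r1, $r1, $r4  →  {$r0:0, $r1:1, $r2:65534, $r3:65532, $r4:65523}
[10] slti  $r1, $r3, 13  →  {$r0:0, $r1:0, $r2:65534, $r3:65532, $r4:65523}
[11] andi  $r4, $r1, 2  →  {$r0:0, $r1:0, $r2:65534, $r3:65532, $r4:0}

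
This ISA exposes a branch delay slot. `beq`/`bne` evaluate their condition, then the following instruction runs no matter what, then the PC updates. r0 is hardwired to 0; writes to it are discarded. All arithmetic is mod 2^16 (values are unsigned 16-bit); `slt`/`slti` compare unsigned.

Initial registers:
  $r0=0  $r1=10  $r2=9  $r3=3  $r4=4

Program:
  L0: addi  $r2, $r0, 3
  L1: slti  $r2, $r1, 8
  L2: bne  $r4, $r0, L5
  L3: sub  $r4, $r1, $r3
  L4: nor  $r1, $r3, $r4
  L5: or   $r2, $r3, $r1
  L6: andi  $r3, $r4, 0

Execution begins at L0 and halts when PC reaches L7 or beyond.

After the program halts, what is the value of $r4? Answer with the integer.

7

[0] addi  $r2, $r0, 3  →  {$r0:0, $r1:10, $r2:3, $r3:3, $r4:4}
[1] slti  $r2, $r1, 8  →  {$r0:0, $r1:10, $r2:0, $r3:3, $r4:4}
[2] bne  $r4, $r0, L5  →  {$r0:0, $r1:10, $r2:0, $r3:3, $r4:4}  ⟨branch taken⟩
[3] sub  $r4, $r1, $r3  →  {$r0:0, $r1:10, $r2:0, $r3:3, $r4:7}
[5] or   $r2, $r3, $r1  →  {$r0:0, $r1:10, $r2:11, $r3:3, $r4:7}
[6] andi  $r3, $r4, 0  →  {$r0:0, $r1:10, $r2:11, $r3:0, $r4:7}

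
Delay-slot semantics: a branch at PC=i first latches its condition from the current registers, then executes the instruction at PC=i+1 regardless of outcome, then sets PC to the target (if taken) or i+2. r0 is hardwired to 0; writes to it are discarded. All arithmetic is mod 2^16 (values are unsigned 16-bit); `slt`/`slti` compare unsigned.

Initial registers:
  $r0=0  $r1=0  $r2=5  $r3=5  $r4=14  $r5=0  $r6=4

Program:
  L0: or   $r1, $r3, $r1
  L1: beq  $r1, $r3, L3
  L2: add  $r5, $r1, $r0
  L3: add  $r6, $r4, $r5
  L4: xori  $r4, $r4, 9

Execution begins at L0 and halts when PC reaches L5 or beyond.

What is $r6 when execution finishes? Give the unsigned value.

#0 or   $r1, $r3, $r1 ; 0/5/5/5/14/0/4
#1 beq  $r1, $r3, L3 ; 0/5/5/5/14/0/4 ; →target
#2 add  $r5, $r1, $r0 ; 0/5/5/5/14/5/4
#3 add  $r6, $r4, $r5 ; 0/5/5/5/14/5/19
#4 xori  $r4, $r4, 9 ; 0/5/5/5/7/5/19

19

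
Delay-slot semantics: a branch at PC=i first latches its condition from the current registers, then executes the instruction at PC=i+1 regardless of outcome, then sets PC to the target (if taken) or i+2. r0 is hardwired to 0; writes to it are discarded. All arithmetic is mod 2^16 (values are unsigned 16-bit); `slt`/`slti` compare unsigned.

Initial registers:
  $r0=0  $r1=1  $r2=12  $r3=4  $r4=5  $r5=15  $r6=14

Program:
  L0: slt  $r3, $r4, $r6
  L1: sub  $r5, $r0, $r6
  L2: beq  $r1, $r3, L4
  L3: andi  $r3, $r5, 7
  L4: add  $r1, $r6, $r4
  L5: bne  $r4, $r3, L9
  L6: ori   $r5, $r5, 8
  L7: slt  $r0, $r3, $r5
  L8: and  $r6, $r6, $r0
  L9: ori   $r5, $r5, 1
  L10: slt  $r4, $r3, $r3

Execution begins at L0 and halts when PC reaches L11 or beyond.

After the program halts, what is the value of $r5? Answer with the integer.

65531

PC=0  slt  $r3, $r4, $r6     | $r0=0 $r1=1 $r2=12 $r3=1 $r4=5 $r5=15 $r6=14
PC=1  sub  $r5, $r0, $r6     | $r0=0 $r1=1 $r2=12 $r3=1 $r4=5 $r5=65522 $r6=14
PC=2  beq  $r1, $r3, L4      | $r0=0 $r1=1 $r2=12 $r3=1 $r4=5 $r5=65522 $r6=14  [TAKEN]
PC=3  andi  $r3, $r5, 7      | $r0=0 $r1=1 $r2=12 $r3=2 $r4=5 $r5=65522 $r6=14
PC=4  add  $r1, $r6, $r4     | $r0=0 $r1=19 $r2=12 $r3=2 $r4=5 $r5=65522 $r6=14
PC=5  bne  $r4, $r3, L9      | $r0=0 $r1=19 $r2=12 $r3=2 $r4=5 $r5=65522 $r6=14  [TAKEN]
PC=6  ori   $r5, $r5, 8      | $r0=0 $r1=19 $r2=12 $r3=2 $r4=5 $r5=65530 $r6=14
PC=9  ori   $r5, $r5, 1      | $r0=0 $r1=19 $r2=12 $r3=2 $r4=5 $r5=65531 $r6=14
PC=10 slt  $r4, $r3, $r3     | $r0=0 $r1=19 $r2=12 $r3=2 $r4=0 $r5=65531 $r6=14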